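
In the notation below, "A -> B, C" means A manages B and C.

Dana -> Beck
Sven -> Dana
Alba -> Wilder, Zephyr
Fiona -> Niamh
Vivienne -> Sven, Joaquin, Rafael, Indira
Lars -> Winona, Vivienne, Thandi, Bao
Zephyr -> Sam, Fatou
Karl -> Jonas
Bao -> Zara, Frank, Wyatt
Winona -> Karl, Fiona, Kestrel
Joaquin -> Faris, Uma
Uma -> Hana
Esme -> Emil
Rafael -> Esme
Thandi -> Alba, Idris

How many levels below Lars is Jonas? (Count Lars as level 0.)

3

Chain from Jonas up to Lars: Jonas → Karl → Winona → Lars. That is 3 steps up, so Jonas is 3 levels below Lars.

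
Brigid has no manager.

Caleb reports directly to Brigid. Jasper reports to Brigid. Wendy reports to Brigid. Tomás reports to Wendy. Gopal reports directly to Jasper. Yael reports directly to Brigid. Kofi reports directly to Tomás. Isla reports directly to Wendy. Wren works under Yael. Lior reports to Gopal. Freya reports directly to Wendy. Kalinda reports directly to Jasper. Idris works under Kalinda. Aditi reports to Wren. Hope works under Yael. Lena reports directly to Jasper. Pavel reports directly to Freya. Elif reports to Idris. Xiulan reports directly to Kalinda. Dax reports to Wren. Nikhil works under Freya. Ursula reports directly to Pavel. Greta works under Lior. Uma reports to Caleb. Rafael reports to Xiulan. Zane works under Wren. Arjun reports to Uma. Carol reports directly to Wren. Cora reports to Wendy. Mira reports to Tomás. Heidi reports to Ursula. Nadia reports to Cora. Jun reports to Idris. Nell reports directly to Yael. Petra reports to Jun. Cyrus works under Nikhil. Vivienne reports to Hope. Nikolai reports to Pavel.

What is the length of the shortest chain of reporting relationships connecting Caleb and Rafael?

Caleb is 1 level below Brigid, and Rafael is 4 levels below Brigid (their lowest common manager). The shortest path runs up from Caleb to Brigid and back down to Rafael: 1 + 4 = 5 links.

5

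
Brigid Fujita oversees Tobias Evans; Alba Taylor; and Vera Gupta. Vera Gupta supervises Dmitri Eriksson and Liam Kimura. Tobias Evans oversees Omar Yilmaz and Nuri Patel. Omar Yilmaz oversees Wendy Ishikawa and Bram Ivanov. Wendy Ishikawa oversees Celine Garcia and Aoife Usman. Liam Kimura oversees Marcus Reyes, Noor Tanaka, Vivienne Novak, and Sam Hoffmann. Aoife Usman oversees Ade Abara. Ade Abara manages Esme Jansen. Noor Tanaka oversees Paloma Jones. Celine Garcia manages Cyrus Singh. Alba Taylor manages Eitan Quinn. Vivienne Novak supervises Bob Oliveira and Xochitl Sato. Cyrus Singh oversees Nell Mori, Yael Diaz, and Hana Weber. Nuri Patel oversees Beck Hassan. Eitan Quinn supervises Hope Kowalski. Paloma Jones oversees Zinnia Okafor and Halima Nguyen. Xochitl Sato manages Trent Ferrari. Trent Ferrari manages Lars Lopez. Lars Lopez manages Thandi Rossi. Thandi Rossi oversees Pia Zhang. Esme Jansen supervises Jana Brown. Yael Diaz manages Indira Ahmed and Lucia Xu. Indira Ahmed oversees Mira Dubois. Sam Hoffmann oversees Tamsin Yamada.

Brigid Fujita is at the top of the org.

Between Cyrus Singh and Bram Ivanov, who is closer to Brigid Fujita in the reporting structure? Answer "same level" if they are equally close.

Bram Ivanov

Cyrus Singh is 5 levels below Brigid Fujita; Bram Ivanov is 3. Bram Ivanov is higher.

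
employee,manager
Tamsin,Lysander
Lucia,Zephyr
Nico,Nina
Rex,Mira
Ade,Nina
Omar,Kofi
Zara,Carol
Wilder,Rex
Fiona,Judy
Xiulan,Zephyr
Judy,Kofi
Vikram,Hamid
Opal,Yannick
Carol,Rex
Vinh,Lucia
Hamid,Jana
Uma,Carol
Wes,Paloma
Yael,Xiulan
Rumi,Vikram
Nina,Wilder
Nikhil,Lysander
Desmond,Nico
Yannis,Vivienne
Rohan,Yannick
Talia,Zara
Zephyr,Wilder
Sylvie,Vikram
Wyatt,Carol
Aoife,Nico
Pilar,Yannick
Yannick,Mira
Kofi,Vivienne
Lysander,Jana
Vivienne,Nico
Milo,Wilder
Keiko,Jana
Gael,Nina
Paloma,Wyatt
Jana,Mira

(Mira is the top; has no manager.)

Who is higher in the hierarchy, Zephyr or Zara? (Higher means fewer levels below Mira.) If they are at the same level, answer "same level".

same level

Both Zephyr and Zara are 3 levels below Mira.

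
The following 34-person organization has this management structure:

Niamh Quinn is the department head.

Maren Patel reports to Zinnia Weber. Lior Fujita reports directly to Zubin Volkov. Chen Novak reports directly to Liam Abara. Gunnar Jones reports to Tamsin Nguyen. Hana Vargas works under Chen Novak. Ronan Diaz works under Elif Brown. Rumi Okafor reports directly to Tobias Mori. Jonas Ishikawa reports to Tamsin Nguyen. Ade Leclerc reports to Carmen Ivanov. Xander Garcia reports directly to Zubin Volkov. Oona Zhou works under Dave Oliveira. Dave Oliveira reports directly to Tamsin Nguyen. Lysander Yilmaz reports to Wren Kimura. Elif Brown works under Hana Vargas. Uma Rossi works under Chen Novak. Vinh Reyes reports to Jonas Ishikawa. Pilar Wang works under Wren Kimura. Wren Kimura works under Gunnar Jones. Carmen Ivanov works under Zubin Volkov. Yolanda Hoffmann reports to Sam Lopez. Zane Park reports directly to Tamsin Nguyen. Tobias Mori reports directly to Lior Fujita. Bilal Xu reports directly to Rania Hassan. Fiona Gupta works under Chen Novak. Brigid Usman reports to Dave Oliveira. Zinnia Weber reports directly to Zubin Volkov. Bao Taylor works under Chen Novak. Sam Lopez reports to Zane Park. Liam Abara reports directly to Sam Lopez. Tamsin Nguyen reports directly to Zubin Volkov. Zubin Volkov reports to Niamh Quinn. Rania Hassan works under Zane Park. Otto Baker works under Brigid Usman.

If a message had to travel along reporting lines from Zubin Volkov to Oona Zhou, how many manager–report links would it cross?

3

Oona Zhou is in Zubin Volkov's organization: the chain from Oona Zhou up to Zubin Volkov is Oona Zhou → Dave Oliveira → Tamsin Nguyen → Zubin Volkov, which is 3 links.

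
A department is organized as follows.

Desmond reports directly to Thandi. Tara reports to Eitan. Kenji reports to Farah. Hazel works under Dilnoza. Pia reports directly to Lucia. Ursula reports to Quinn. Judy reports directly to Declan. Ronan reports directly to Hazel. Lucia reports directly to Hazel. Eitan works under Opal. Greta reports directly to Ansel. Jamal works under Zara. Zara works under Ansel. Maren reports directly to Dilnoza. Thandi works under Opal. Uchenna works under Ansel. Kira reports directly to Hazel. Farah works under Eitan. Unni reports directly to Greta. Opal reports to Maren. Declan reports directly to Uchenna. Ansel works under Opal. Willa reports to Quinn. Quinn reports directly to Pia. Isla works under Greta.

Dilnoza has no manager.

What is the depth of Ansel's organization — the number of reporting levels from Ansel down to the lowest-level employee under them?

3

The longest chain under Ansel runs Ansel → Uchenna → Declan → Judy, which is 3 levels below Ansel.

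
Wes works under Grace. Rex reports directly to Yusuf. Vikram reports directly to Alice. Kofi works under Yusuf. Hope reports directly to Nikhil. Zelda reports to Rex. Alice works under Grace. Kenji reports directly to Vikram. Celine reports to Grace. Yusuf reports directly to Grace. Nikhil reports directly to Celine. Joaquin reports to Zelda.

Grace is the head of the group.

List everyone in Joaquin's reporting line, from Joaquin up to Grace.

Joaquin reports to Zelda. Zelda reports to Rex. Rex reports to Yusuf. Yusuf reports to Grace. Grace is at the top.

Joaquin -> Zelda -> Rex -> Yusuf -> Grace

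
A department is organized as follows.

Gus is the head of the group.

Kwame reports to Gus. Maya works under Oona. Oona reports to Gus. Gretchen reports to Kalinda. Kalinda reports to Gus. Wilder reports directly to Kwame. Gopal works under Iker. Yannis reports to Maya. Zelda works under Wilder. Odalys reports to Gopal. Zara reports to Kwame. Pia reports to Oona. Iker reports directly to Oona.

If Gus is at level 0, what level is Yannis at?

Chain from Yannis up to Gus: Yannis → Maya → Oona → Gus. That is 3 steps up, so Yannis is 3 levels below Gus.

3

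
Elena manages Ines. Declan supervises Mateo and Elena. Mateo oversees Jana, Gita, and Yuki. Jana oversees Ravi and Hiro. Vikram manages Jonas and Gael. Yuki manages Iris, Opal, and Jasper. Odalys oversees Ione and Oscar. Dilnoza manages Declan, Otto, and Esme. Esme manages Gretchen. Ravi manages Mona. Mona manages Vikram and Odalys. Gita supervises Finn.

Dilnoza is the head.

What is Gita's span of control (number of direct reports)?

1

Gita directly manages Finn. That is 1 direct report.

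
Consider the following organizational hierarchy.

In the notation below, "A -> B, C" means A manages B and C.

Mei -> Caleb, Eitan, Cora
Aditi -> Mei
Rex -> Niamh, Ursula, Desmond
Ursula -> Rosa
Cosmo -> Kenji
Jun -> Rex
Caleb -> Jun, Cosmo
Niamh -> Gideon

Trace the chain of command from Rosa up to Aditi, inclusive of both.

Rosa -> Ursula -> Rex -> Jun -> Caleb -> Mei -> Aditi

Rosa reports to Ursula. Ursula reports to Rex. Rex reports to Jun. Jun reports to Caleb. Caleb reports to Mei. Mei reports to Aditi. Aditi is at the top.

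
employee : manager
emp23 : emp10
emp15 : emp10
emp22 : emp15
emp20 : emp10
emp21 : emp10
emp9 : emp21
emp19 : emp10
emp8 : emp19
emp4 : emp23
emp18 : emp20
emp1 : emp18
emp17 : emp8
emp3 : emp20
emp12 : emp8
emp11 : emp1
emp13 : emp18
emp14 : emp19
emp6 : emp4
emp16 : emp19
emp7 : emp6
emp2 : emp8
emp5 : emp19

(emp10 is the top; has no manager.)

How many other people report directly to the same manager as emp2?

2

emp2 reports to emp8. emp8's other direct reports are emp17, emp12 — 2 peers.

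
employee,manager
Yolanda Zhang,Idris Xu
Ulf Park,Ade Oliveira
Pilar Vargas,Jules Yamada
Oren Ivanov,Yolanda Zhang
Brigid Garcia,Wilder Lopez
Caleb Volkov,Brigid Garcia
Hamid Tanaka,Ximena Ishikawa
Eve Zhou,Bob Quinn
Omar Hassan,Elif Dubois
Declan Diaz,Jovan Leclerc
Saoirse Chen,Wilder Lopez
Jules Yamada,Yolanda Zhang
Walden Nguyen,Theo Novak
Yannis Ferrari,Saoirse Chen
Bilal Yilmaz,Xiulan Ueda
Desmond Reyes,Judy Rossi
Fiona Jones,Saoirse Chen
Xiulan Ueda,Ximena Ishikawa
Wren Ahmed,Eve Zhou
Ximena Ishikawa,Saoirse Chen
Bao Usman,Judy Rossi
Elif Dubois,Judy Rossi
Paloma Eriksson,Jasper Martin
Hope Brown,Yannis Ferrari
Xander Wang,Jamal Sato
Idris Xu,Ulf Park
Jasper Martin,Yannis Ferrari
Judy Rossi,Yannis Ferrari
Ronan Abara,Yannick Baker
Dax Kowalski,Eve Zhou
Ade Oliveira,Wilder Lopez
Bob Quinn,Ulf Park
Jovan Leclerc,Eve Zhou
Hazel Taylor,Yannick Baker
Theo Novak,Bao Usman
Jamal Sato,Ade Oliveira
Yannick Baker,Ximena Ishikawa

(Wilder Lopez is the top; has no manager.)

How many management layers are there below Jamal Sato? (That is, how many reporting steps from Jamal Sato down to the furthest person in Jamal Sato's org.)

1

The longest chain under Jamal Sato runs Jamal Sato → Xander Wang, which is 1 level below Jamal Sato.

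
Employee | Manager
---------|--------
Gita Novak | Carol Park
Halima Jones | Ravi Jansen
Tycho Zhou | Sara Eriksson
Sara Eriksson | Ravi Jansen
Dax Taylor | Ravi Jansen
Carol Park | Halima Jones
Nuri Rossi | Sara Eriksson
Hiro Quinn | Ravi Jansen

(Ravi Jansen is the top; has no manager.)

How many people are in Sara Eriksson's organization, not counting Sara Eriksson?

2

Sara Eriksson directly manages Nuri Rossi, Tycho Zhou. Nuri Rossi has no reports. Tycho Zhou has no reports. So Sara Eriksson's organization is 2 direct reports plus everyone under them: 1 + 1 = 2.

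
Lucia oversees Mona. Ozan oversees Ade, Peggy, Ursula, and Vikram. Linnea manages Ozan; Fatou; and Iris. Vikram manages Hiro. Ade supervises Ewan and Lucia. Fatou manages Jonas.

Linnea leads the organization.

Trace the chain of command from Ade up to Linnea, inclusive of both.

Ade reports to Ozan. Ozan reports to Linnea. Linnea is at the top.

Ade -> Ozan -> Linnea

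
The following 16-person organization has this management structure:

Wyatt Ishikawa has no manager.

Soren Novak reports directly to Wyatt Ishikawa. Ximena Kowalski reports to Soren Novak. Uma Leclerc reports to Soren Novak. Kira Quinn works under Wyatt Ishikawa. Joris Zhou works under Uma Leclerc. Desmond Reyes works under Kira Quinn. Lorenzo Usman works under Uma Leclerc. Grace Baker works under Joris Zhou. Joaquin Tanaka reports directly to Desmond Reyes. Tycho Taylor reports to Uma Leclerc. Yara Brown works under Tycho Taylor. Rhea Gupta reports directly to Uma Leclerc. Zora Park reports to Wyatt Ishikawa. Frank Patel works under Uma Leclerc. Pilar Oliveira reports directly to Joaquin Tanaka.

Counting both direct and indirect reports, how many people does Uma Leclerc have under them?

Uma Leclerc directly manages Joris Zhou, Lorenzo Usman, Tycho Taylor, Rhea Gupta, Frank Patel. Under Joris Zhou: Grace Baker (1). Lorenzo Usman has no reports. Under Tycho Taylor: Yara Brown (1). Rhea Gupta has no reports. Frank Patel has no reports. So Uma Leclerc's organization is 5 direct reports plus everyone under them: 2 + 1 + 2 + 1 + 1 = 7.

7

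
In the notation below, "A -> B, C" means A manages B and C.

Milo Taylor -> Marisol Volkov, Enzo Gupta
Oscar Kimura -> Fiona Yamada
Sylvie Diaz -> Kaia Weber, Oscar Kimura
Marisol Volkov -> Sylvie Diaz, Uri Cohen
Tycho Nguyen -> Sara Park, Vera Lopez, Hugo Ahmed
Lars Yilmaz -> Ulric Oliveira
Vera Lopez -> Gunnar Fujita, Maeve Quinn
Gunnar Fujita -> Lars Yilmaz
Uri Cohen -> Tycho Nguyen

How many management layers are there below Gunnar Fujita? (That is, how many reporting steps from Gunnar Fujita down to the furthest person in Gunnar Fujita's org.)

The longest chain under Gunnar Fujita runs Gunnar Fujita → Lars Yilmaz → Ulric Oliveira, which is 2 levels below Gunnar Fujita.

2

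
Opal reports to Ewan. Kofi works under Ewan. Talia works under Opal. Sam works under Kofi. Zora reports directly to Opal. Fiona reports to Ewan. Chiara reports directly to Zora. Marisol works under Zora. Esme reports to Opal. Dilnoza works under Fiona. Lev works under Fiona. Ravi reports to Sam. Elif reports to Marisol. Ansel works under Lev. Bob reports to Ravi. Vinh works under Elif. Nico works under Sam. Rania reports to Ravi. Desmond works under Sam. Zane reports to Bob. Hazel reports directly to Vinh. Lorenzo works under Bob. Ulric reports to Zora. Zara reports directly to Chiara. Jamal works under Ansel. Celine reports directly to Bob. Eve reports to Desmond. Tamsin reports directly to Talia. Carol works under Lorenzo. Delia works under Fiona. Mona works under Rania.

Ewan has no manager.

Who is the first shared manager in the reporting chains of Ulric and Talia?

Ulric's chain of managers is Zora, Opal, Ewan. Talia's chain of managers is Opal, Ewan. The first manager that appears in both chains is Opal.

Opal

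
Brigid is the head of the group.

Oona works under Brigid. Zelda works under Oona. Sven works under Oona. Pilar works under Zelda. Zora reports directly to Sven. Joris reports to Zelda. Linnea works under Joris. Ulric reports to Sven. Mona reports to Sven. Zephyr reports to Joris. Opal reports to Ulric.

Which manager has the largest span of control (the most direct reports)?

Direct-report counts: Brigid has 1; Oona has 2; Sven has 3; Ulric has 1; Zelda has 2; Joris has 2. The largest is 3, held by Sven.

Sven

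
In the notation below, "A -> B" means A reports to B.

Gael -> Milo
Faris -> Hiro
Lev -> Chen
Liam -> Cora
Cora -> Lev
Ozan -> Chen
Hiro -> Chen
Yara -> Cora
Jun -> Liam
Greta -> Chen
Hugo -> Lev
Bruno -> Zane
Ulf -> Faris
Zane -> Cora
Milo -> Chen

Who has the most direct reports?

Chen

Direct-report counts: Chen has 5; Milo has 1; Hiro has 1; Faris has 1; Lev has 2; Cora has 3; Liam has 1; Zane has 1. The largest is 5, held by Chen.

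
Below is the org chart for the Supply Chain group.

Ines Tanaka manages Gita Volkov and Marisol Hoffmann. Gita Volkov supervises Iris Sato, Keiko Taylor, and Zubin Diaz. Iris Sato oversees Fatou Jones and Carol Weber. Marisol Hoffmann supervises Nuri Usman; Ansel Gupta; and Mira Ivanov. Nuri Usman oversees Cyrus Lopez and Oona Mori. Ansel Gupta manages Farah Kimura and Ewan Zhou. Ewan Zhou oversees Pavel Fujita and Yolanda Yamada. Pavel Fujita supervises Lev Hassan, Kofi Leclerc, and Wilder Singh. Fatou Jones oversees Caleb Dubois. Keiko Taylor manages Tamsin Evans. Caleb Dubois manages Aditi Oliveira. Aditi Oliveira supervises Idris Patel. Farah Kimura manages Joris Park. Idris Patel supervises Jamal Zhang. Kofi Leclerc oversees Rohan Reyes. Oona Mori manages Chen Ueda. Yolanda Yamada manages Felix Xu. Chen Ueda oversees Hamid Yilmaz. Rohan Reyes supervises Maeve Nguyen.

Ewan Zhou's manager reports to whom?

Ewan Zhou reports to Ansel Gupta, and Ansel Gupta reports to Marisol Hoffmann. So Ewan Zhou's skip-level manager is Marisol Hoffmann.

Marisol Hoffmann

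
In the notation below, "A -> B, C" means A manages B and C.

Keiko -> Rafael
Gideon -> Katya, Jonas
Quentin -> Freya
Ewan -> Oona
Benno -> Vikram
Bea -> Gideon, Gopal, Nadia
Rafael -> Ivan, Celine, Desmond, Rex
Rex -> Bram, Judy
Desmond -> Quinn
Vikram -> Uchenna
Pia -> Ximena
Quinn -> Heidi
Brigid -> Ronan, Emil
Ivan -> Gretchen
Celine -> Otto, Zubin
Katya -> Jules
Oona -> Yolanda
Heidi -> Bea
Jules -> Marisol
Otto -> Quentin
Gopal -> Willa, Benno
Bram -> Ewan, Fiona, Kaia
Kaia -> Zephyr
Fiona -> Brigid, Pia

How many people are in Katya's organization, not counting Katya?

2

Katya directly manages Jules. Under Jules: Marisol (1). That's 2 in total.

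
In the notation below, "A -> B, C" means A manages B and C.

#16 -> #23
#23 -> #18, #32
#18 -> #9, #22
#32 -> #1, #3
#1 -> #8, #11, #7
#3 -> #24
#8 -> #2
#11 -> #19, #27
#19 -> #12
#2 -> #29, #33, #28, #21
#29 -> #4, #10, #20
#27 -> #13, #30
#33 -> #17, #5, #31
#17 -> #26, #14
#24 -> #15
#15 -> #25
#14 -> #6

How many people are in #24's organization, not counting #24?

#24 directly manages #15. Under #15: #25 (1). That's 2 in total.

2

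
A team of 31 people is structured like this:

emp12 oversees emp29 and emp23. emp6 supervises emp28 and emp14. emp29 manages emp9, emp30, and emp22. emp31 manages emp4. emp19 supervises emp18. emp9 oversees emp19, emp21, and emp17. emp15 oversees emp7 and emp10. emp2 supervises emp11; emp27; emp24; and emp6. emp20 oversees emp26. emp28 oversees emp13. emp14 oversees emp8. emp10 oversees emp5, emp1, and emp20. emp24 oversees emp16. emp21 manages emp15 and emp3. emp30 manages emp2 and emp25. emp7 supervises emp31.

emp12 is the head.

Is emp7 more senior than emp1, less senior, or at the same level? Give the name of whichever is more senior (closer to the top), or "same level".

emp7

emp7 is 5 levels below emp12; emp1 is 6. emp7 is higher.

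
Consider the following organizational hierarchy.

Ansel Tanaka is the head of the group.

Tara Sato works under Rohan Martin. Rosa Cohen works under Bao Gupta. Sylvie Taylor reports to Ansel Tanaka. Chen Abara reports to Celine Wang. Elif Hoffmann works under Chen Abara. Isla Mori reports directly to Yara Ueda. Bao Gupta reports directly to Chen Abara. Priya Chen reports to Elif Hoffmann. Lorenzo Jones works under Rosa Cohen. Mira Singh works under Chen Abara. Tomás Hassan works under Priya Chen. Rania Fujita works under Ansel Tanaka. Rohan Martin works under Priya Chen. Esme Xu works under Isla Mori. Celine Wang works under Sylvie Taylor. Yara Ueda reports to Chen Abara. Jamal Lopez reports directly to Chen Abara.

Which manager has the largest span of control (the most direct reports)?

Direct-report counts: Ansel Tanaka has 2; Sylvie Taylor has 1; Celine Wang has 1; Chen Abara has 5; Yara Ueda has 1; Isla Mori has 1; Elif Hoffmann has 1; Priya Chen has 2; Rohan Martin has 1; Bao Gupta has 1; Rosa Cohen has 1. The largest is 5, held by Chen Abara.

Chen Abara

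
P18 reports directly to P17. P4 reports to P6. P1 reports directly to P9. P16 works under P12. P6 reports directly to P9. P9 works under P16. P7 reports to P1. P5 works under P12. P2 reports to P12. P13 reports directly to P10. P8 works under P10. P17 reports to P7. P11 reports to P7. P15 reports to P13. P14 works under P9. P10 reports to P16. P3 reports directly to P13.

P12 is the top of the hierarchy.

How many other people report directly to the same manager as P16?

2

P16 reports to P12. P12's other direct reports are P2, P5 — 2 peers.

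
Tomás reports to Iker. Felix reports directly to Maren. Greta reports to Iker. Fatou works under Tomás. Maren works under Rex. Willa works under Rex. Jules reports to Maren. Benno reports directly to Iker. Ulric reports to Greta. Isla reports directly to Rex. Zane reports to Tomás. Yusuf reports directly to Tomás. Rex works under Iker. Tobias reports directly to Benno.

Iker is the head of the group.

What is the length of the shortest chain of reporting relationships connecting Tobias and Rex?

Tobias is 2 levels below Iker, and Rex is 1 level below Iker (their lowest common manager). The shortest path runs up from Tobias to Iker and back down to Rex: 2 + 1 = 3 links.

3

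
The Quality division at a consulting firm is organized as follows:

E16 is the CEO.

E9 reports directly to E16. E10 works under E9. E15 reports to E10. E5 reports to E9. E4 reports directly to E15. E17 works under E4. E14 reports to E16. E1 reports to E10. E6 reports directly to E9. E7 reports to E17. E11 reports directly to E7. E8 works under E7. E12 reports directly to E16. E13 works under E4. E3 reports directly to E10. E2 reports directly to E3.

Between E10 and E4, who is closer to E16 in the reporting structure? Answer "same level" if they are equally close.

E10 is 2 levels below E16; E4 is 4. E10 is higher.

E10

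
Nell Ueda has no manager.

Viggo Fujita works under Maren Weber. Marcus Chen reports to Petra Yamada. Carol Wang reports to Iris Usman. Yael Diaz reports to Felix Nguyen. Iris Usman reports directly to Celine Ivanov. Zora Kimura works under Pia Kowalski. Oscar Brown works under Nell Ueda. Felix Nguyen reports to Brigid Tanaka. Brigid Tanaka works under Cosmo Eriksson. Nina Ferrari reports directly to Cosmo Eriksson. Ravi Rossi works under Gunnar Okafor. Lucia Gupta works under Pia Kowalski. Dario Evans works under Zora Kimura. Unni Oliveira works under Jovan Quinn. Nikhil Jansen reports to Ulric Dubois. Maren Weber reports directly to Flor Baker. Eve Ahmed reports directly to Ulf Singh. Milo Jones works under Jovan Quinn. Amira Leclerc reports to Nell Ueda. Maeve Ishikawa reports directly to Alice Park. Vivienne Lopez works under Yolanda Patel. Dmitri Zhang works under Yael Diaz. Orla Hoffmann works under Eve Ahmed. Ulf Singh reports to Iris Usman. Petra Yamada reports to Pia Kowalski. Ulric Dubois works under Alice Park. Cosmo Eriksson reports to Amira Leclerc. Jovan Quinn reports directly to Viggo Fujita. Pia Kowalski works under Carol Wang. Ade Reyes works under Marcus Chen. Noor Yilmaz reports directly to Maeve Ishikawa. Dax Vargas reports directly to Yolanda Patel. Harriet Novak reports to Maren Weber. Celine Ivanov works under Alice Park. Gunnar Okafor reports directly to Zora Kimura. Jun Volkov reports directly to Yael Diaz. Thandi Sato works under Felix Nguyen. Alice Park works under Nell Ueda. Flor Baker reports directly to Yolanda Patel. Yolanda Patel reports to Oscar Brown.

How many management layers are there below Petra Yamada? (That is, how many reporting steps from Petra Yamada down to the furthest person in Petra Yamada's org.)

2

The longest chain under Petra Yamada runs Petra Yamada → Marcus Chen → Ade Reyes, which is 2 levels below Petra Yamada.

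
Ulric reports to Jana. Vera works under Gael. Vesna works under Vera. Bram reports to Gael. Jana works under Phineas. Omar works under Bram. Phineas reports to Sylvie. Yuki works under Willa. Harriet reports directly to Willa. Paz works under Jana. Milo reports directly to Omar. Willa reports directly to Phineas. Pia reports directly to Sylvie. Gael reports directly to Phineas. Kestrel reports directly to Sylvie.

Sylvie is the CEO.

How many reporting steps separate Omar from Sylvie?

4

Chain from Omar up to Sylvie: Omar → Bram → Gael → Phineas → Sylvie. That is 4 steps up, so Omar is 4 levels below Sylvie.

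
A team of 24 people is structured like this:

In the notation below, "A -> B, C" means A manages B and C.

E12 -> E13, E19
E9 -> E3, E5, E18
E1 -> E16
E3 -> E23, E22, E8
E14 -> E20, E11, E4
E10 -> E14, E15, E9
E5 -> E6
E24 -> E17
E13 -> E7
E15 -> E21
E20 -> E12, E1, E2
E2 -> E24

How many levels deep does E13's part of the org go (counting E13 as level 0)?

1

The longest chain under E13 runs E13 → E7, which is 1 level below E13.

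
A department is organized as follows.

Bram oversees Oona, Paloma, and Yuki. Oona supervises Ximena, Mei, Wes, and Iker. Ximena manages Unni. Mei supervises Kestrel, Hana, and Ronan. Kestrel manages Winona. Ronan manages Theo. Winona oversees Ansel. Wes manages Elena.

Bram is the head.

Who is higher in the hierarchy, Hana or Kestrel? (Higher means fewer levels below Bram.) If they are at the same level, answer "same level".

same level

Both Hana and Kestrel are 3 levels below Bram.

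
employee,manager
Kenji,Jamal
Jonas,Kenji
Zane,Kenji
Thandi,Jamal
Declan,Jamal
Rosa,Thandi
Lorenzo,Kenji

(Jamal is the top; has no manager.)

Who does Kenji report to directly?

Kenji reports directly to Jamal.

Jamal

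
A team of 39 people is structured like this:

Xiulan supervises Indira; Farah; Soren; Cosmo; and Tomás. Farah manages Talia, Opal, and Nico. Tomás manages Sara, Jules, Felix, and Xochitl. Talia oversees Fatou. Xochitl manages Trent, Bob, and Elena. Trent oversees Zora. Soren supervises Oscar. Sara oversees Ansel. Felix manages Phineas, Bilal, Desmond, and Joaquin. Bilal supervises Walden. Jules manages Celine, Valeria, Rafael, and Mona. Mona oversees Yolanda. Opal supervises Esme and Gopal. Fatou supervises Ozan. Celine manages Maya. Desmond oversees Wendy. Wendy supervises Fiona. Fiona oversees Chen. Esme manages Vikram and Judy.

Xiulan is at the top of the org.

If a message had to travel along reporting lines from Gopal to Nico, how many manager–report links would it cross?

3

Gopal is 2 levels below Farah, and Nico is 1 level below Farah (their lowest common manager). The shortest path runs up from Gopal to Farah and back down to Nico: 2 + 1 = 3 links.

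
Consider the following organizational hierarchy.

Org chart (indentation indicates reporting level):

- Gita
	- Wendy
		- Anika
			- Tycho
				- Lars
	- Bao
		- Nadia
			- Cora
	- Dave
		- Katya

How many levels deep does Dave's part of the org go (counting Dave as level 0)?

The longest chain under Dave runs Dave → Katya, which is 1 level below Dave.

1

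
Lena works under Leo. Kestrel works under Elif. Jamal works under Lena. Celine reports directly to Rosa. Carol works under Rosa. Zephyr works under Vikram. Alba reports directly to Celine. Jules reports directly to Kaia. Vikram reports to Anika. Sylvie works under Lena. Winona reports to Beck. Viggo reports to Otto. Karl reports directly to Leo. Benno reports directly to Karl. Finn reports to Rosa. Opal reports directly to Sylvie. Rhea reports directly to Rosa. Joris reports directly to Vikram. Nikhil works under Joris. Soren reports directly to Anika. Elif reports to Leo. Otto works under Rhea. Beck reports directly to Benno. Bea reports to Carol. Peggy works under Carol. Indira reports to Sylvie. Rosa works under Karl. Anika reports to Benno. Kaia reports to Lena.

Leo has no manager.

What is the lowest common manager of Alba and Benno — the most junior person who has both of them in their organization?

Karl

Alba's chain of managers is Celine, Rosa, Karl, Leo. Benno's chain of managers is Karl, Leo. The first manager that appears in both chains is Karl.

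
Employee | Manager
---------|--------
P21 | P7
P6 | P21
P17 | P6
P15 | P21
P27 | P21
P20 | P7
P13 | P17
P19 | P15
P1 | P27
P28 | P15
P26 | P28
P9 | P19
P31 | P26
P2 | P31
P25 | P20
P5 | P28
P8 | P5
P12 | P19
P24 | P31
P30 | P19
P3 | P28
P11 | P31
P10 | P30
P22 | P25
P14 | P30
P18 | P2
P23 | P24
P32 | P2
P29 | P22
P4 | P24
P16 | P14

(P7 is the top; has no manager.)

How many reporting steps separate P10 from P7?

Chain from P10 up to P7: P10 → P30 → P19 → P15 → P21 → P7. That is 5 steps up, so P10 is 5 levels below P7.

5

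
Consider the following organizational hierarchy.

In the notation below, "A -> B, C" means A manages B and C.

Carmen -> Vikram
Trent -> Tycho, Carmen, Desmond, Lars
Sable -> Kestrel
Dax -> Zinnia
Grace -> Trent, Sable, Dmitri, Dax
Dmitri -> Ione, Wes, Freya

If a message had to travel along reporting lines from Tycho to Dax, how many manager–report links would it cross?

3

Tycho is 2 levels below Grace, and Dax is 1 level below Grace (their lowest common manager). The shortest path runs up from Tycho to Grace and back down to Dax: 2 + 1 = 3 links.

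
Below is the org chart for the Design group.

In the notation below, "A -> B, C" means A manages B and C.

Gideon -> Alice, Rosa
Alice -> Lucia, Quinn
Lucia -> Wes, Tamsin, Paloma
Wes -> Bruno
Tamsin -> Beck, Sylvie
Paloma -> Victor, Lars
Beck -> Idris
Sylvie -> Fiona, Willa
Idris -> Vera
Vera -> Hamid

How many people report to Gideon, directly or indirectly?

Gideon directly manages Alice, Rosa. Under Alice: Quinn, Lucia, Paloma, Lars, Victor, Tamsin, Sylvie, Willa, Fiona, Beck, Idris, Vera, Hamid, Wes, Bruno (15). Rosa has no reports. So Gideon's organization is 2 direct reports plus everyone under them: 16 + 1 = 17.

17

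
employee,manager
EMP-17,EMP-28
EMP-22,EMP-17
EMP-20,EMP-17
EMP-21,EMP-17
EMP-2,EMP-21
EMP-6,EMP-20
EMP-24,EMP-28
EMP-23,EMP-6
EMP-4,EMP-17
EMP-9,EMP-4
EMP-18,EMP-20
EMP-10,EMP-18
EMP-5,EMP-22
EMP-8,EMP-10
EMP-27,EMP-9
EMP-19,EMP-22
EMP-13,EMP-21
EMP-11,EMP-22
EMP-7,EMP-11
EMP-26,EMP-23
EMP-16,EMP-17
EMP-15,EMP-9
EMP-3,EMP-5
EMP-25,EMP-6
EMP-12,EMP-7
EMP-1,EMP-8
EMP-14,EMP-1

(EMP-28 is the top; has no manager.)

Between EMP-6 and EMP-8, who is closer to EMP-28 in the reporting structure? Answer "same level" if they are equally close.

EMP-6 is 3 levels below EMP-28; EMP-8 is 5. EMP-6 is higher.

EMP-6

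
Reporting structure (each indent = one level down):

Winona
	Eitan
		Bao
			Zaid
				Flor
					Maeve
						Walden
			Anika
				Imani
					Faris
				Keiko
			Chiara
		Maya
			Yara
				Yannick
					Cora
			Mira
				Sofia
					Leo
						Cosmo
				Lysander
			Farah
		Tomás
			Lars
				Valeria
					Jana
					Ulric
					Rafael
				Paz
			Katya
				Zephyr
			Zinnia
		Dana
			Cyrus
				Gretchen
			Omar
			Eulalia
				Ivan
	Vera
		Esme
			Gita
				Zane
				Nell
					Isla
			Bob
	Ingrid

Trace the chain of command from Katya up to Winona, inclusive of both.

Katya reports to Tomás. Tomás reports to Eitan. Eitan reports to Winona. Winona is at the top.

Katya -> Tomás -> Eitan -> Winona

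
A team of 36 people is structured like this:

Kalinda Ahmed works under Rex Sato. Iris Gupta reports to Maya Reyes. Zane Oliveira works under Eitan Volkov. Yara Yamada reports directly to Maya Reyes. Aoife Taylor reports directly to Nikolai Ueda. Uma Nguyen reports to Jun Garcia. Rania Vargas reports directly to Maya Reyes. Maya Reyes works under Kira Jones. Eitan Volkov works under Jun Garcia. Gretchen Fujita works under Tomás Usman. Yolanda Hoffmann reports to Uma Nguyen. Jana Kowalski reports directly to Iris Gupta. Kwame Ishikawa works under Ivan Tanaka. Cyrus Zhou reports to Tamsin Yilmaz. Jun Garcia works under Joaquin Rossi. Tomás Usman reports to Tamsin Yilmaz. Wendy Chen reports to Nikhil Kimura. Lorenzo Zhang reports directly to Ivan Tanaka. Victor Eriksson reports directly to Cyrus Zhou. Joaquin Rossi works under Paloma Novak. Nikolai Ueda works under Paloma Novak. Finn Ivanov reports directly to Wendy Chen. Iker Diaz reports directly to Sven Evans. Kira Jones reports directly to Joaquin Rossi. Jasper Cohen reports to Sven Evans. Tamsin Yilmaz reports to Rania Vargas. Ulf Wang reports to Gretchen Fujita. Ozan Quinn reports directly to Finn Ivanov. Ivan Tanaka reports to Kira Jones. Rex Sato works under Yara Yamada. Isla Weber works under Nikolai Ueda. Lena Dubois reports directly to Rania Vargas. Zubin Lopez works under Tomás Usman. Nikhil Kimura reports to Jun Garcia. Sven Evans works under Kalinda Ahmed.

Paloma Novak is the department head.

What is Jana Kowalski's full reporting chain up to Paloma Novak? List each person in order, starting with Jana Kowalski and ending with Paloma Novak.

Jana Kowalski -> Iris Gupta -> Maya Reyes -> Kira Jones -> Joaquin Rossi -> Paloma Novak

Jana Kowalski reports to Iris Gupta. Iris Gupta reports to Maya Reyes. Maya Reyes reports to Kira Jones. Kira Jones reports to Joaquin Rossi. Joaquin Rossi reports to Paloma Novak. Paloma Novak is at the top.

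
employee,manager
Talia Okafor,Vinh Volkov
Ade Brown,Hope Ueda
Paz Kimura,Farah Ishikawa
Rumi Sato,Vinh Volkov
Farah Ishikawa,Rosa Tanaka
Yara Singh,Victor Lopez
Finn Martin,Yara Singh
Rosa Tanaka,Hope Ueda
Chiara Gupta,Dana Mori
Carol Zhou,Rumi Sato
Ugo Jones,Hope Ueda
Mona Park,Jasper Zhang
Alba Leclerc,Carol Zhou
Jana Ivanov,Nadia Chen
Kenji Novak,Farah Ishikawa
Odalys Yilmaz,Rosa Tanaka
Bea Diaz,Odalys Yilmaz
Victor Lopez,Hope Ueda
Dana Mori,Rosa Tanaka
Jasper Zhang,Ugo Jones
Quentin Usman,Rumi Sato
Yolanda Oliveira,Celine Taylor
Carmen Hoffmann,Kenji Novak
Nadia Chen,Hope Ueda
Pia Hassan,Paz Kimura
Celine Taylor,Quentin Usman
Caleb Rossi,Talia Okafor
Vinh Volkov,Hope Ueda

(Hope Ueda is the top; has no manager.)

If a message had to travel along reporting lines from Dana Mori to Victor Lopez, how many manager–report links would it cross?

Dana Mori is 2 levels below Hope Ueda, and Victor Lopez is 1 level below Hope Ueda (their lowest common manager). The shortest path runs up from Dana Mori to Hope Ueda and back down to Victor Lopez: 2 + 1 = 3 links.

3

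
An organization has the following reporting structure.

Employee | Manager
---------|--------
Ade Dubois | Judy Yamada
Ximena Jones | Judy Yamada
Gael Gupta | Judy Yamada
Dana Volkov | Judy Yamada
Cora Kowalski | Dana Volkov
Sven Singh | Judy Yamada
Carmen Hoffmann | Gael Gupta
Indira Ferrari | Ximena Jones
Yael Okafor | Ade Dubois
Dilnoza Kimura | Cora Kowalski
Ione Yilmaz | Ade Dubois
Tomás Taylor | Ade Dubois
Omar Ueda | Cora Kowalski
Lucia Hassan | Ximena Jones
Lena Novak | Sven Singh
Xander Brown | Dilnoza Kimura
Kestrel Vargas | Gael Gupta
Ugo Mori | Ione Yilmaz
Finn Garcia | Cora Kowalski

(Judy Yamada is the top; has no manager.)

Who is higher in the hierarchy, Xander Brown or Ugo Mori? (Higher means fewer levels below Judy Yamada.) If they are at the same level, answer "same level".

Ugo Mori

Xander Brown is 4 levels below Judy Yamada; Ugo Mori is 3. Ugo Mori is higher.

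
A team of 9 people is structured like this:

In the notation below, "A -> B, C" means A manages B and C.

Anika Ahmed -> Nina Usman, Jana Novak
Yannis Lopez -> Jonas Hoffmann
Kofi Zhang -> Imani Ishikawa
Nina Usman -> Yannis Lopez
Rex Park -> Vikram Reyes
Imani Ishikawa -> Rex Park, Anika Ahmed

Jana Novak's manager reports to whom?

Jana Novak reports to Anika Ahmed, and Anika Ahmed reports to Imani Ishikawa. So Jana Novak's skip-level manager is Imani Ishikawa.

Imani Ishikawa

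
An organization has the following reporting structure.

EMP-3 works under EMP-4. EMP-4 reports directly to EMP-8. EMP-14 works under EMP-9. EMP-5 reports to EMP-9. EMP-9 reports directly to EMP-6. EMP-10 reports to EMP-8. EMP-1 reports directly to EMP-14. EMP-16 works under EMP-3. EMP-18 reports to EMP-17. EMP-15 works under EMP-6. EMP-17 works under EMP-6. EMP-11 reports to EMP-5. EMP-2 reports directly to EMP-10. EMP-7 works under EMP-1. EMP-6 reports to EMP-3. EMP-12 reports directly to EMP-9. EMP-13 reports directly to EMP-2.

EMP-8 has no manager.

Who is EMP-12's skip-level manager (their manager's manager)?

EMP-12 reports to EMP-9, and EMP-9 reports to EMP-6. So EMP-12's skip-level manager is EMP-6.

EMP-6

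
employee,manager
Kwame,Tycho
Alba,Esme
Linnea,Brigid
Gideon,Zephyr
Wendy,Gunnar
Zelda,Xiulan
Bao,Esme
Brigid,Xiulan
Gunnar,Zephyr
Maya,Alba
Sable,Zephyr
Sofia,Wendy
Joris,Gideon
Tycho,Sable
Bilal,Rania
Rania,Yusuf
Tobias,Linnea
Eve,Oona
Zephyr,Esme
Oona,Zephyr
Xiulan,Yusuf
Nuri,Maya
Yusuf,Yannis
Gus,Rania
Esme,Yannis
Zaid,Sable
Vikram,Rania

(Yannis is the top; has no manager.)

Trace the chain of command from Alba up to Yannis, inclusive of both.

Alba -> Esme -> Yannis

Alba reports to Esme. Esme reports to Yannis. Yannis is at the top.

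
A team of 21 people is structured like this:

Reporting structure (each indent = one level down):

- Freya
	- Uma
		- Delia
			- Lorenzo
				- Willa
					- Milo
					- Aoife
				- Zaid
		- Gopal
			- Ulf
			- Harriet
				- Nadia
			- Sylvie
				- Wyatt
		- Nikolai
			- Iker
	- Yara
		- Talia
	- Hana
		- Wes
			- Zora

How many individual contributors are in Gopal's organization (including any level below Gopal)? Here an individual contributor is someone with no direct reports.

3

The people in Gopal's organization with no one reporting to them are Wyatt, Nadia, Ulf. That is 3.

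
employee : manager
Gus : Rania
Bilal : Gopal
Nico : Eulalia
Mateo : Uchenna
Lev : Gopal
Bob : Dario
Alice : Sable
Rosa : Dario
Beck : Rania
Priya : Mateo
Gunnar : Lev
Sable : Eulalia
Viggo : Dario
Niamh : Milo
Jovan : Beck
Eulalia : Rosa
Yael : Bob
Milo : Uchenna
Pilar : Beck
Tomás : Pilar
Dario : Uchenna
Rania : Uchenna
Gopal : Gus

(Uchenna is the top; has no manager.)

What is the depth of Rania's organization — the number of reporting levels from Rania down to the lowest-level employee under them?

The longest chain under Rania runs Rania → Gus → Gopal → Lev → Gunnar, which is 4 levels below Rania.

4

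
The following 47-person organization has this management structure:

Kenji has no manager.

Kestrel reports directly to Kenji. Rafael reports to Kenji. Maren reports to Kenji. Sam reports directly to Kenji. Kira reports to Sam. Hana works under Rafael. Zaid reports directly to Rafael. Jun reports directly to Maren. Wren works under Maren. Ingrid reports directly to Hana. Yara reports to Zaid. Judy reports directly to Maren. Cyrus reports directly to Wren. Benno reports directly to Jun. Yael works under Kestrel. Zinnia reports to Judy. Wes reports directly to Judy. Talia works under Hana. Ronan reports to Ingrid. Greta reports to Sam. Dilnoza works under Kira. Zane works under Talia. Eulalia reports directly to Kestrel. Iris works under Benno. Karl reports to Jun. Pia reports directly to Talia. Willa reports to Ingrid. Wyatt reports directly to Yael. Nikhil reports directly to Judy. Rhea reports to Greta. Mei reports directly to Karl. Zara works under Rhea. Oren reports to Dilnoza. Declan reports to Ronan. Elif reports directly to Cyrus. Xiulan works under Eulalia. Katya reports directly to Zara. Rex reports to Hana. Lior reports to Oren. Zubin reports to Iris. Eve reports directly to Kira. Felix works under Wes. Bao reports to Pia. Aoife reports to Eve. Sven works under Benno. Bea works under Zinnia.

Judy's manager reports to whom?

Judy reports to Maren, and Maren reports to Kenji. So Judy's skip-level manager is Kenji.

Kenji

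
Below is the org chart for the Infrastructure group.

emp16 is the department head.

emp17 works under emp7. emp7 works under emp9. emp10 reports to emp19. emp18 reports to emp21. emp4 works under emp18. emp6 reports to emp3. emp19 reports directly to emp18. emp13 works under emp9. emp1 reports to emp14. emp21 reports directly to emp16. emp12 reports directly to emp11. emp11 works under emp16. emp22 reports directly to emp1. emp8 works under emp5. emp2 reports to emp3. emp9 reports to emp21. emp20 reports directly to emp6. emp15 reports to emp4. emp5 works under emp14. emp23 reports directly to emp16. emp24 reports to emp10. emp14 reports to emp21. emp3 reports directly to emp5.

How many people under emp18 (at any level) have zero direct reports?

2

The people in emp18's organization with no one reporting to them are emp15, emp24. That is 2.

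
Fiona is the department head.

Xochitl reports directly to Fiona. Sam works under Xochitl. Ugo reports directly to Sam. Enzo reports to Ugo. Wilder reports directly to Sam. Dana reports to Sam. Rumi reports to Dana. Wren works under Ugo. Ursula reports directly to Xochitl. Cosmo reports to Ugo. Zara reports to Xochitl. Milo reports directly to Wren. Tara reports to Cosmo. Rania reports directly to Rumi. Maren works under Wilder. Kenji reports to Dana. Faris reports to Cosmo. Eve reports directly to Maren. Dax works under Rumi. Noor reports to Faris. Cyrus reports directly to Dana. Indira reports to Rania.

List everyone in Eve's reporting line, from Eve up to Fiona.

Eve reports to Maren. Maren reports to Wilder. Wilder reports to Sam. Sam reports to Xochitl. Xochitl reports to Fiona. Fiona is at the top.

Eve -> Maren -> Wilder -> Sam -> Xochitl -> Fiona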